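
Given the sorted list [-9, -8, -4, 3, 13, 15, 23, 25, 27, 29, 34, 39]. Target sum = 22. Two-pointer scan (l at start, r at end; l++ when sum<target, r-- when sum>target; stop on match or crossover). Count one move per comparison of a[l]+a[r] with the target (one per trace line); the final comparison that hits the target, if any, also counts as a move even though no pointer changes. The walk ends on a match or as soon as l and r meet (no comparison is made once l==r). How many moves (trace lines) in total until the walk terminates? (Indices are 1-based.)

l=1 r=12: -9+39=30 >22, r--
l=1 r=11: -9+34=25 >22, r--
l=1 r=10: -9+29=20 <22, l++
l=2 r=10: -8+29=21 <22, l++
l=3 r=10: -4+29=25 >22, r--
l=3 r=9: -4+27=23 >22, r--
l=3 r=8: -4+25=21 <22, l++
l=4 r=8: 3+25=28 >22, r--
l=4 r=7: 3+23=26 >22, r--
l=4 r=6: 3+15=18 <22, l++
l=5 r=6: 13+15=28 >22, r--

11 moves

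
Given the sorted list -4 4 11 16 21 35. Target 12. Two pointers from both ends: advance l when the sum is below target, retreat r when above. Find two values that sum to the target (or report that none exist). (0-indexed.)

(-4, 16)

l=0 r=5: -4+35=31 >12, r--
l=0 r=4: -4+21=17 >12, r--
l=0 r=3: -4+16=12, found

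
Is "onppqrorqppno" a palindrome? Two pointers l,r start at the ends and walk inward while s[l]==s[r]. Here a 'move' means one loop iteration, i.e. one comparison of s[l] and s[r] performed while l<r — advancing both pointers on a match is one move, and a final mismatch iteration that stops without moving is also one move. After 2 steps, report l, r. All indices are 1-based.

[1,13] 'o'=='o' → l++,r--
[2,12] 'n'=='n' → l++,r--

l=3, r=11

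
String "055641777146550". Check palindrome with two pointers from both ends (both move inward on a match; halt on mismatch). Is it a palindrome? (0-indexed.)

l=0 r=14: '0'=='0', l++,r--
l=1 r=13: '5'=='5', l++,r--
l=2 r=12: '5'=='5', l++,r--
l=3 r=11: '6'=='6', l++,r--
l=4 r=10: '4'=='4', l++,r--
l=5 r=9: '1'=='1', l++,r--
l=6 r=8: '7'=='7', l++,r--

palindrome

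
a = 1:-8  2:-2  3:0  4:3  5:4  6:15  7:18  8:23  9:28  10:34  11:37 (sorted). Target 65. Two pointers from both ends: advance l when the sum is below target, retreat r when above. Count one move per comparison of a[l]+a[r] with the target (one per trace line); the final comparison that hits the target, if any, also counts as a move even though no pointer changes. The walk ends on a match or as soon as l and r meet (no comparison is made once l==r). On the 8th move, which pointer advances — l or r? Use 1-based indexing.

l

l=1 r=11: -8+37=29 <65, l++
l=2 r=11: -2+37=35 <65, l++
l=3 r=11: 0+37=37 <65, l++
l=4 r=11: 3+37=40 <65, l++
l=5 r=11: 4+37=41 <65, l++
l=6 r=11: 15+37=52 <65, l++
l=7 r=11: 18+37=55 <65, l++
l=8 r=11: 23+37=60 <65, l++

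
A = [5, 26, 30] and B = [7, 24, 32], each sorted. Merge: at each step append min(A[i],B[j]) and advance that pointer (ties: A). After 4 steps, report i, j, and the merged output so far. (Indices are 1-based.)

[i=1,j=1] A[i]=5<=B[j]=7 take 5 → i++
[i=2,j=1] A[i]=26>B[j]=7 take 7 → j++
[i=2,j=2] A[i]=26>B[j]=24 take 24 → j++
[i=2,j=3] A[i]=26<=B[j]=32 take 26 → i++

i=3, j=3, merged so far=[5, 7, 24, 26]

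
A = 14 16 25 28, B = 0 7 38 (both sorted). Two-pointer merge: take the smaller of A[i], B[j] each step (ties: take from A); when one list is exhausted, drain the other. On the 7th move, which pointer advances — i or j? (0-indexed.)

i=0 j=0: A[i]=14>B[j]=0 take 0, j++
i=0 j=1: A[i]=14>B[j]=7 take 7, j++
i=0 j=2: A[i]=14<=B[j]=38 take 14, i++
i=1 j=2: A[i]=16<=B[j]=38 take 16, i++
i=2 j=2: A[i]=25<=B[j]=38 take 25, i++
i=3 j=2: A[i]=28<=B[j]=38 take 28, i++
i=4 j=2: A done, take B[j]=38, j++

j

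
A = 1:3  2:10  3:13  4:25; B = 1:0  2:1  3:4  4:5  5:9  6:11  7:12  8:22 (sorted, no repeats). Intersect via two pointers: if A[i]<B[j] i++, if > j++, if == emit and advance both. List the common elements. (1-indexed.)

intersection = []

[i=1,j=1] 3>0 → j++
[i=1,j=2] 3>1 → j++
[i=1,j=3] 3<4 → i++
[i=2,j=3] 10>4 → j++
[i=2,j=4] 10>5 → j++
[i=2,j=5] 10>9 → j++
[i=2,j=6] 10<11 → i++
[i=3,j=6] 13>11 → j++
[i=3,j=7] 13>12 → j++
[i=3,j=8] 13<22 → i++
[i=4,j=8] 25>22 → j++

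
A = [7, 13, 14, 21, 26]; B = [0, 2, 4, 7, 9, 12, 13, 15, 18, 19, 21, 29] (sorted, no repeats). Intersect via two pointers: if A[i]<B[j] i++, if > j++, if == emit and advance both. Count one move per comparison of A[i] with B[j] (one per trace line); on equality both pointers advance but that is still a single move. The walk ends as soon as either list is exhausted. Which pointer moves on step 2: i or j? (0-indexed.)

j

[i=0,j=0] 7>0 → j++
[i=0,j=1] 7>2 → j++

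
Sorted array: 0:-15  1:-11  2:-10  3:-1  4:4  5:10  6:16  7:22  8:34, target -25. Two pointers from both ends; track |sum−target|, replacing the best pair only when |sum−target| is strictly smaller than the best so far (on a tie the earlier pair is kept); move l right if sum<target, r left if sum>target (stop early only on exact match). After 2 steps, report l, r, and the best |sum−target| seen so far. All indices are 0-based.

l=0 r=8: -15+34=19 d=44 *, r--
l=0 r=7: -15+22=7 d=32 *, r--

l=0, r=6, best |Δ|=32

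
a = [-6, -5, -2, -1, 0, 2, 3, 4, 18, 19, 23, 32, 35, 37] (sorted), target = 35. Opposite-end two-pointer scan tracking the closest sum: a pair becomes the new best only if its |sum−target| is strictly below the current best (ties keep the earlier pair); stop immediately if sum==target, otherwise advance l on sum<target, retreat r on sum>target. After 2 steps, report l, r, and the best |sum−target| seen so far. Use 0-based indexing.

[0,13] -6+37=31 d=4 * → l++
[1,13] -5+37=32 d=3 * → l++

l=2, r=13, best |Δ|=3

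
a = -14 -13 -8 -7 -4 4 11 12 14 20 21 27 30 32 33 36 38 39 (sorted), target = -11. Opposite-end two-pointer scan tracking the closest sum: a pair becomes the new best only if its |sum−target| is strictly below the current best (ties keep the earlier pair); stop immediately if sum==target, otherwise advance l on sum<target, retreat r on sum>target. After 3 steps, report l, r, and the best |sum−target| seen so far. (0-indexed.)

l=0, r=14, best |Δ|=33

[0,17] -14+39=25 d=36 * → r--
[0,16] -14+38=24 d=35 * → r--
[0,15] -14+36=22 d=33 * → r--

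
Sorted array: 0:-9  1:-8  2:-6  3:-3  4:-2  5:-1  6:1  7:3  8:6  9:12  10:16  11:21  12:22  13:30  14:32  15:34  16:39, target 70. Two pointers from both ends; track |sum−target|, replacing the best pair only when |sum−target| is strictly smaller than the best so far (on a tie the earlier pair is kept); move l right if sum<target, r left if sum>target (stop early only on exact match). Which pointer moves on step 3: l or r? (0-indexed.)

l

l=0 r=16: -9+39=30 d=40 *, l++
l=1 r=16: -8+39=31 d=39 *, l++
l=2 r=16: -6+39=33 d=37 *, l++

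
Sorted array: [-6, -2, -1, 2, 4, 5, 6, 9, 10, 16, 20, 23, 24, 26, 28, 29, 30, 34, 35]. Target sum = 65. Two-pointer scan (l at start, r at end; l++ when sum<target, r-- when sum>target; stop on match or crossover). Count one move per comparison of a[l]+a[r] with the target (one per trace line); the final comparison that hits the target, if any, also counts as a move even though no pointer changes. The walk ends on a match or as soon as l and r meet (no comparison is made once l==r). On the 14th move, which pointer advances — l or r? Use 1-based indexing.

l

l=1 r=19: -6+35=29 <65, l++
l=2 r=19: -2+35=33 <65, l++
l=3 r=19: -1+35=34 <65, l++
l=4 r=19: 2+35=37 <65, l++
l=5 r=19: 4+35=39 <65, l++
l=6 r=19: 5+35=40 <65, l++
l=7 r=19: 6+35=41 <65, l++
l=8 r=19: 9+35=44 <65, l++
l=9 r=19: 10+35=45 <65, l++
l=10 r=19: 16+35=51 <65, l++
l=11 r=19: 20+35=55 <65, l++
l=12 r=19: 23+35=58 <65, l++
l=13 r=19: 24+35=59 <65, l++
l=14 r=19: 26+35=61 <65, l++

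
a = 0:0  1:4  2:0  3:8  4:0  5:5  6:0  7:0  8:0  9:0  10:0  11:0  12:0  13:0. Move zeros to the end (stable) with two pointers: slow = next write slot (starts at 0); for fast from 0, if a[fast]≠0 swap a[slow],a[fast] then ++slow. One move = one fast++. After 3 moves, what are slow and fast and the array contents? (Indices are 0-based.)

slow=0 fast=0: a[fast]=0, fast++
slow=0 fast=1: a[fast]=4≠0 swap→a[0]=4, slow++,fast++
slow=1 fast=2: a[fast]=0, fast++

slow=1, fast=3, a=[4, 0, 0, 8, 0, 5, 0, 0, 0, 0, 0, 0, 0, 0]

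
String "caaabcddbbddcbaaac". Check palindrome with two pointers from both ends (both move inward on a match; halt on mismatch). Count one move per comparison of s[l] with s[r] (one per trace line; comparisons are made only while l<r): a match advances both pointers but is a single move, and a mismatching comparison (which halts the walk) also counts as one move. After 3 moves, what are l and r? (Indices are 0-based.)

l=3, r=14

l=0 r=17: 'c'=='c', l++,r--
l=1 r=16: 'a'=='a', l++,r--
l=2 r=15: 'a'=='a', l++,r--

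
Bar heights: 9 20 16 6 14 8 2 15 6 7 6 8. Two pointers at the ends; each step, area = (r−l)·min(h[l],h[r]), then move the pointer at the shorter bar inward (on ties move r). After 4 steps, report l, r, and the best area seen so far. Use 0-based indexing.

l=0, r=7, best area=88

[0,11] min(9,8)*11=88 best=88 * → r--
[0,10] min(9,6)*10=60 best=88 → r--
[0,9] min(9,7)*9=63 best=88 → r--
[0,8] min(9,6)*8=48 best=88 → r--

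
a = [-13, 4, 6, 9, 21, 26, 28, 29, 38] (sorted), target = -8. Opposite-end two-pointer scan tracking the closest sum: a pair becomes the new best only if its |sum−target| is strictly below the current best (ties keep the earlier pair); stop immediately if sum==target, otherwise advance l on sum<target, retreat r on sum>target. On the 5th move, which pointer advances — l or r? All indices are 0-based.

r

l=0 r=8: -13+38=25 d=33 *, r--
l=0 r=7: -13+29=16 d=24 *, r--
l=0 r=6: -13+28=15 d=23 *, r--
l=0 r=5: -13+26=13 d=21 *, r--
l=0 r=4: -13+21=8 d=16 *, r--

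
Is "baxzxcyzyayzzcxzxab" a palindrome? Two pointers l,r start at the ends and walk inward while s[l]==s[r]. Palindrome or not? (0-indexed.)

not a palindrome (mismatch at 6,12)

l=0 r=18: 'b'=='b', l++,r--
l=1 r=17: 'a'=='a', l++,r--
l=2 r=16: 'x'=='x', l++,r--
l=3 r=15: 'z'=='z', l++,r--
l=4 r=14: 'x'=='x', l++,r--
l=5 r=13: 'c'=='c', l++,r--
l=6 r=12: 'y'!='z', stop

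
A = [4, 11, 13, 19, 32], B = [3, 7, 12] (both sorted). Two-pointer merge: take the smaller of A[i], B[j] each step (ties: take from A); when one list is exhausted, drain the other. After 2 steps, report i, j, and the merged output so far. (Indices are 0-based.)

[i=0,j=0] A[i]=4>B[j]=3 take 3 → j++
[i=0,j=1] A[i]=4<=B[j]=7 take 4 → i++

i=1, j=1, merged so far=[3, 4]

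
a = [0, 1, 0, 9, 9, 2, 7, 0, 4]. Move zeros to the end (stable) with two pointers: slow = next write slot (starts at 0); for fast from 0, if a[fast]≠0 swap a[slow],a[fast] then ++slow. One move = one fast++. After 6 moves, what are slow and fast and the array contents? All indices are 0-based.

(s=0,f=0) a[fast]=0 → fast++
(s=0,f=1) a[fast]=1≠0 swap→a[0]=1 → slow++,fast++
(s=1,f=2) a[fast]=0 → fast++
(s=1,f=3) a[fast]=9≠0 swap→a[1]=9 → slow++,fast++
(s=2,f=4) a[fast]=9≠0 swap→a[2]=9 → slow++,fast++
(s=3,f=5) a[fast]=2≠0 swap→a[3]=2 → slow++,fast++

slow=4, fast=6, a=[1, 9, 9, 2, 0, 0, 7, 0, 4]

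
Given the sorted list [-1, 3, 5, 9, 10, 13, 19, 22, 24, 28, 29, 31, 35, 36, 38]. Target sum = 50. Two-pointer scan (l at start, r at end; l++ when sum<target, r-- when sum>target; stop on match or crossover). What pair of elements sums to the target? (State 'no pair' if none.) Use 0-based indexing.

(19, 31)

[0,14] -1+38=37 <50 → l++
[1,14] 3+38=41 <50 → l++
[2,14] 5+38=43 <50 → l++
[3,14] 9+38=47 <50 → l++
[4,14] 10+38=48 <50 → l++
[5,14] 13+38=51 >50 → r--
[5,13] 13+36=49 <50 → l++
[6,13] 19+36=55 >50 → r--
[6,12] 19+35=54 >50 → r--
[6,11] 19+31=50 → found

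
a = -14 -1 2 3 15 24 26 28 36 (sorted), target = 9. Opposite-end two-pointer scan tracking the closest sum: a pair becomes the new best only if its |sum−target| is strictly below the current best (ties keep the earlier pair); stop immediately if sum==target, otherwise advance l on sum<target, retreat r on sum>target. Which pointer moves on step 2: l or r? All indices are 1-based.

[1,9] -14+36=22 d=13 * → r--
[1,8] -14+28=14 d=5 * → r--

r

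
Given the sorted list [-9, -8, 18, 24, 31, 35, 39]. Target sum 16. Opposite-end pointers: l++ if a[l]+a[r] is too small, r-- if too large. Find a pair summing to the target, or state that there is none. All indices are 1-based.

l=1 r=7: -9+39=30 >16, r--
l=1 r=6: -9+35=26 >16, r--
l=1 r=5: -9+31=22 >16, r--
l=1 r=4: -9+24=15 <16, l++
l=2 r=4: -8+24=16, found

(-8, 24)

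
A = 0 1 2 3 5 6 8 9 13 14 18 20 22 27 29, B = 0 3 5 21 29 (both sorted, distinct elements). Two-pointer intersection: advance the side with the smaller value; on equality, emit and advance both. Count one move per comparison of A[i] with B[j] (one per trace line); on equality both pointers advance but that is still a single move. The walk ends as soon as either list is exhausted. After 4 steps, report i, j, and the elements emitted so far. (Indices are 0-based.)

i=0 j=0: 0==0 emit, i++,j++
i=1 j=1: 1<3, i++
i=2 j=1: 2<3, i++
i=3 j=1: 3==3 emit, i++,j++

i=4, j=2, emitted=[0, 3]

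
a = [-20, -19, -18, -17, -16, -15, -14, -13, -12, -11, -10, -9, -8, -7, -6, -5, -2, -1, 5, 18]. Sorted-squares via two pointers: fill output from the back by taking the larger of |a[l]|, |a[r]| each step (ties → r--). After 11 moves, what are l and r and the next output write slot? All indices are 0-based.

l=10, r=18, next write slot=8

l=0 r=19: |-20|>|18| out[19]=400, l++
l=1 r=19: |-19|>|18| out[18]=361, l++
l=2 r=19: |-18|<=|18| out[17]=324, r--
l=2 r=18: |-18|>|5| out[16]=324, l++
l=3 r=18: |-17|>|5| out[15]=289, l++
l=4 r=18: |-16|>|5| out[14]=256, l++
l=5 r=18: |-15|>|5| out[13]=225, l++
l=6 r=18: |-14|>|5| out[12]=196, l++
l=7 r=18: |-13|>|5| out[11]=169, l++
l=8 r=18: |-12|>|5| out[10]=144, l++
l=9 r=18: |-11|>|5| out[9]=121, l++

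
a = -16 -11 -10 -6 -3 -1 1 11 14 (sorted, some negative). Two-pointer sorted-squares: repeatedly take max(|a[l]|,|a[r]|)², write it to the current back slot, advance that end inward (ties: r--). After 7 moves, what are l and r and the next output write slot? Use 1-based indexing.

[1,9] |-16|>|14| out[9]=256 → l++
[2,9] |-11|<=|14| out[8]=196 → r--
[2,8] |-11|<=|11| out[7]=121 → r--
[2,7] |-11|>|1| out[6]=121 → l++
[3,7] |-10|>|1| out[5]=100 → l++
[4,7] |-6|>|1| out[4]=36 → l++
[5,7] |-3|>|1| out[3]=9 → l++

l=6, r=7, next write slot=2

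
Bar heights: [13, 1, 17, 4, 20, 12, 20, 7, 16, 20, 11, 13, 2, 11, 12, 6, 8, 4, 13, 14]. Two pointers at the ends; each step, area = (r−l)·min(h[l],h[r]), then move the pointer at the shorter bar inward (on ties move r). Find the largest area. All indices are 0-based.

[0,19] min(13,14)*19=247 best=247 * → l++
[1,19] min(1,14)*18=18 best=247 → l++
[2,19] min(17,14)*17=238 best=247 → r--
[2,18] min(17,13)*16=208 best=247 → r--
[2,17] min(17,4)*15=60 best=247 → r--
[2,16] min(17,8)*14=112 best=247 → r--
[2,15] min(17,6)*13=78 best=247 → r--
[2,14] min(17,12)*12=144 best=247 → r--
[2,13] min(17,11)*11=121 best=247 → r--
[2,12] min(17,2)*10=20 best=247 → r--
[2,11] min(17,13)*9=117 best=247 → r--
[2,10] min(17,11)*8=88 best=247 → r--
[2,9] min(17,20)*7=119 best=247 → l++
[3,9] min(4,20)*6=24 best=247 → l++
[4,9] min(20,20)*5=100 best=247 → r--
[4,8] min(20,16)*4=64 best=247 → r--
[4,7] min(20,7)*3=21 best=247 → r--
[4,6] min(20,20)*2=40 best=247 → r--
[4,5] min(20,12)*1=12 best=247 → r--

max area = 247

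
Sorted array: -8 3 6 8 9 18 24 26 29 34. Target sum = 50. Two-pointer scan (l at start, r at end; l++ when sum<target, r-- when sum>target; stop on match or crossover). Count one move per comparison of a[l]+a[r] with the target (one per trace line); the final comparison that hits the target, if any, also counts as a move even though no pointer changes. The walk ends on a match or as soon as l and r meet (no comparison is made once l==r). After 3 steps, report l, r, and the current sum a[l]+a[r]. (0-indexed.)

l=0 r=9: -8+34=26 <50, l++
l=1 r=9: 3+34=37 <50, l++
l=2 r=9: 6+34=40 <50, l++

l=3, r=9, sum=42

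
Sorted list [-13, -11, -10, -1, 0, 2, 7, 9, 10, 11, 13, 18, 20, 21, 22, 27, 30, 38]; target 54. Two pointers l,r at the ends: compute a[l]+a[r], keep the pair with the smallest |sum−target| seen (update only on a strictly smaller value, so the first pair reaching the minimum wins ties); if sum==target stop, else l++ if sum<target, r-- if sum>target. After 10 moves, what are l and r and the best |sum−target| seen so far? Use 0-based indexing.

l=10, r=17, best |Δ|=5

[0,17] -13+38=25 d=29 * → l++
[1,17] -11+38=27 d=27 * → l++
[2,17] -10+38=28 d=26 * → l++
[3,17] -1+38=37 d=17 * → l++
[4,17] 0+38=38 d=16 * → l++
[5,17] 2+38=40 d=14 * → l++
[6,17] 7+38=45 d=9 * → l++
[7,17] 9+38=47 d=7 * → l++
[8,17] 10+38=48 d=6 * → l++
[9,17] 11+38=49 d=5 * → l++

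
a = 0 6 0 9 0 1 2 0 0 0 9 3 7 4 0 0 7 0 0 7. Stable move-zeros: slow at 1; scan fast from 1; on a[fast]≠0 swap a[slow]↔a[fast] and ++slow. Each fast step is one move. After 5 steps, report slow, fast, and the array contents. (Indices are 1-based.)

(s=1,f=1) a[fast]=0 → fast++
(s=1,f=2) a[fast]=6≠0 swap→a[1]=6 → slow++,fast++
(s=2,f=3) a[fast]=0 → fast++
(s=2,f=4) a[fast]=9≠0 swap→a[2]=9 → slow++,fast++
(s=3,f=5) a[fast]=0 → fast++

slow=3, fast=6, a=[6, 9, 0, 0, 0, 1, 2, 0, 0, 0, 9, 3, 7, 4, 0, 0, 7, 0, 0, 7]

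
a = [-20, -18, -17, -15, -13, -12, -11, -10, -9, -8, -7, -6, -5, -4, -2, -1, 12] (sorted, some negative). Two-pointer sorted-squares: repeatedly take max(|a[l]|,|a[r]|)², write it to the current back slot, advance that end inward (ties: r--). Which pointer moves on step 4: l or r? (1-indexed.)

l

[1,17] |-20|>|12| out[17]=400 → l++
[2,17] |-18|>|12| out[16]=324 → l++
[3,17] |-17|>|12| out[15]=289 → l++
[4,17] |-15|>|12| out[14]=225 → l++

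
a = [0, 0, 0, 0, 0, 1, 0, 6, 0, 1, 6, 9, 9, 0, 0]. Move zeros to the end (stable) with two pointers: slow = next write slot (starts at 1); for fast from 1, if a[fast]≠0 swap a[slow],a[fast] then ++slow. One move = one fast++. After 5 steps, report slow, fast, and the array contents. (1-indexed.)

slow=1, fast=6, a=[0, 0, 0, 0, 0, 1, 0, 6, 0, 1, 6, 9, 9, 0, 0]

(s=1,f=1) a[fast]=0 → fast++
(s=1,f=2) a[fast]=0 → fast++
(s=1,f=3) a[fast]=0 → fast++
(s=1,f=4) a[fast]=0 → fast++
(s=1,f=5) a[fast]=0 → fast++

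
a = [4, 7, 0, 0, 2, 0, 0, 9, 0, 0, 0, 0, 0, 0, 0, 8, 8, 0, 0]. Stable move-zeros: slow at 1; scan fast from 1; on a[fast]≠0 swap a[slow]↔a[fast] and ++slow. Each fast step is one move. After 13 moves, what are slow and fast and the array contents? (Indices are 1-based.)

slow=5, fast=14, a=[4, 7, 2, 9, 0, 0, 0, 0, 0, 0, 0, 0, 0, 0, 0, 8, 8, 0, 0]

(s=1,f=1) a[fast]=4≠0 swap→a[1]=4 → slow++,fast++
(s=2,f=2) a[fast]=7≠0 swap→a[2]=7 → slow++,fast++
(s=3,f=3) a[fast]=0 → fast++
(s=3,f=4) a[fast]=0 → fast++
(s=3,f=5) a[fast]=2≠0 swap→a[3]=2 → slow++,fast++
(s=4,f=6) a[fast]=0 → fast++
(s=4,f=7) a[fast]=0 → fast++
(s=4,f=8) a[fast]=9≠0 swap→a[4]=9 → slow++,fast++
(s=5,f=9) a[fast]=0 → fast++
(s=5,f=10) a[fast]=0 → fast++
(s=5,f=11) a[fast]=0 → fast++
(s=5,f=12) a[fast]=0 → fast++
(s=5,f=13) a[fast]=0 → fast++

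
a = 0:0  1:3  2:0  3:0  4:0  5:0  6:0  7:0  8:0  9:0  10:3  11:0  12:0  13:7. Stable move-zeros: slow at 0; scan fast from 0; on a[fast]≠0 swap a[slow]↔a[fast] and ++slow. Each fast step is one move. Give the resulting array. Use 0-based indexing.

[3, 3, 7, 0, 0, 0, 0, 0, 0, 0, 0, 0, 0, 0]

slow=0 fast=0: a[fast]=0, fast++
slow=0 fast=1: a[fast]=3≠0 swap→a[0]=3, slow++,fast++
slow=1 fast=2: a[fast]=0, fast++
slow=1 fast=3: a[fast]=0, fast++
slow=1 fast=4: a[fast]=0, fast++
slow=1 fast=5: a[fast]=0, fast++
slow=1 fast=6: a[fast]=0, fast++
slow=1 fast=7: a[fast]=0, fast++
slow=1 fast=8: a[fast]=0, fast++
slow=1 fast=9: a[fast]=0, fast++
slow=1 fast=10: a[fast]=3≠0 swap→a[1]=3, slow++,fast++
slow=2 fast=11: a[fast]=0, fast++
slow=2 fast=12: a[fast]=0, fast++
slow=2 fast=13: a[fast]=7≠0 swap→a[2]=7, slow++,fast++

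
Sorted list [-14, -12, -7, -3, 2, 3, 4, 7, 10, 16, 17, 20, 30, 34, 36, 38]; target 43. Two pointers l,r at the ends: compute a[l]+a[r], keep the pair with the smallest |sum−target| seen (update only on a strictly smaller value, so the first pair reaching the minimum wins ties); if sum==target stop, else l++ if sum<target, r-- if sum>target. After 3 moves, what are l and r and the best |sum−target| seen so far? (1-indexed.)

l=4, r=16, best |Δ|=12

l=1 r=16: -14+38=24 d=19 *, l++
l=2 r=16: -12+38=26 d=17 *, l++
l=3 r=16: -7+38=31 d=12 *, l++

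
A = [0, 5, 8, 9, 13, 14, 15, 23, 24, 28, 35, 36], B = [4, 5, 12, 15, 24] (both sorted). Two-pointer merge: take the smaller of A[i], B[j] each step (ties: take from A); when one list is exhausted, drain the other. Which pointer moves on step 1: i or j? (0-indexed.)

i

[i=0,j=0] A[i]=0<=B[j]=4 take 0 → i++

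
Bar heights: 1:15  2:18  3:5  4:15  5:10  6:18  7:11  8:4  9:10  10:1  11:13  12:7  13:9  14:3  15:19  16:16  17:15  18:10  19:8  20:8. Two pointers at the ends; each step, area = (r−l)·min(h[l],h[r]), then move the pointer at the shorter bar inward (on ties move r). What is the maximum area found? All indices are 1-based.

max area = 240

[1,20] min(15,8)*19=152 best=152 * → r--
[1,19] min(15,8)*18=144 best=152 → r--
[1,18] min(15,10)*17=170 best=170 * → r--
[1,17] min(15,15)*16=240 best=240 * → r--
[1,16] min(15,16)*15=225 best=240 → l++
[2,16] min(18,16)*14=224 best=240 → r--
[2,15] min(18,19)*13=234 best=240 → l++
[3,15] min(5,19)*12=60 best=240 → l++
[4,15] min(15,19)*11=165 best=240 → l++
[5,15] min(10,19)*10=100 best=240 → l++
[6,15] min(18,19)*9=162 best=240 → l++
[7,15] min(11,19)*8=88 best=240 → l++
[8,15] min(4,19)*7=28 best=240 → l++
[9,15] min(10,19)*6=60 best=240 → l++
[10,15] min(1,19)*5=5 best=240 → l++
[11,15] min(13,19)*4=52 best=240 → l++
[12,15] min(7,19)*3=21 best=240 → l++
[13,15] min(9,19)*2=18 best=240 → l++
[14,15] min(3,19)*1=3 best=240 → l++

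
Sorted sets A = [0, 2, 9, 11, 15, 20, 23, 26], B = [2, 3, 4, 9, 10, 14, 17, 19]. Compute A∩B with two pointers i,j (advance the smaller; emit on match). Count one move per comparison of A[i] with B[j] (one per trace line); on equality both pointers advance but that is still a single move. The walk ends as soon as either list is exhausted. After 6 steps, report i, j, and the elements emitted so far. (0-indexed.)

i=3, j=5, emitted=[2, 9]

i=0 j=0: 0<2, i++
i=1 j=0: 2==2 emit, i++,j++
i=2 j=1: 9>3, j++
i=2 j=2: 9>4, j++
i=2 j=3: 9==9 emit, i++,j++
i=3 j=4: 11>10, j++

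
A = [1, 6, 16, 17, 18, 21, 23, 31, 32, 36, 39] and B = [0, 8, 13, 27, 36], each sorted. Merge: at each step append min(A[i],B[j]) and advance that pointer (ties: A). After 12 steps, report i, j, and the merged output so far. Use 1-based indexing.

i=9, j=5, merged so far=[0, 1, 6, 8, 13, 16, 17, 18, 21, 23, 27, 31]

i=1 j=1: A[i]=1>B[j]=0 take 0, j++
i=1 j=2: A[i]=1<=B[j]=8 take 1, i++
i=2 j=2: A[i]=6<=B[j]=8 take 6, i++
i=3 j=2: A[i]=16>B[j]=8 take 8, j++
i=3 j=3: A[i]=16>B[j]=13 take 13, j++
i=3 j=4: A[i]=16<=B[j]=27 take 16, i++
i=4 j=4: A[i]=17<=B[j]=27 take 17, i++
i=5 j=4: A[i]=18<=B[j]=27 take 18, i++
i=6 j=4: A[i]=21<=B[j]=27 take 21, i++
i=7 j=4: A[i]=23<=B[j]=27 take 23, i++
i=8 j=4: A[i]=31>B[j]=27 take 27, j++
i=8 j=5: A[i]=31<=B[j]=36 take 31, i++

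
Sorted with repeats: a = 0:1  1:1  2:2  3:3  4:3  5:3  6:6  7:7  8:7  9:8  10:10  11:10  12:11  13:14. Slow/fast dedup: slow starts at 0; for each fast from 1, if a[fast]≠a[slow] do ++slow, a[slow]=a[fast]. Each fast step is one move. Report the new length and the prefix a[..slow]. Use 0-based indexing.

length 9; prefix = [1, 2, 3, 6, 7, 8, 10, 11, 14]

slow=0 fast=1: a[fast]=1=a[slow] dup, fast++
slow=0 fast=2: a[fast]=2≠a[slow]=1 write a[1]=2, slow++,fast++
slow=1 fast=3: a[fast]=3≠a[slow]=2 write a[2]=3, slow++,fast++
slow=2 fast=4: a[fast]=3=a[slow] dup, fast++
slow=2 fast=5: a[fast]=3=a[slow] dup, fast++
slow=2 fast=6: a[fast]=6≠a[slow]=3 write a[3]=6, slow++,fast++
slow=3 fast=7: a[fast]=7≠a[slow]=6 write a[4]=7, slow++,fast++
slow=4 fast=8: a[fast]=7=a[slow] dup, fast++
slow=4 fast=9: a[fast]=8≠a[slow]=7 write a[5]=8, slow++,fast++
slow=5 fast=10: a[fast]=10≠a[slow]=8 write a[6]=10, slow++,fast++
slow=6 fast=11: a[fast]=10=a[slow] dup, fast++
slow=6 fast=12: a[fast]=11≠a[slow]=10 write a[7]=11, slow++,fast++
slow=7 fast=13: a[fast]=14≠a[slow]=11 write a[8]=14, slow++,fast++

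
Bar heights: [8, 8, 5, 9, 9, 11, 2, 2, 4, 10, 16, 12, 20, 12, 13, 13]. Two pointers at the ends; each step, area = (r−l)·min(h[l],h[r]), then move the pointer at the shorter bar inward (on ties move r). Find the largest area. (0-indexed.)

l=0 r=15: min(8,13)*15=120 best=120 *, l++
l=1 r=15: min(8,13)*14=112 best=120, l++
l=2 r=15: min(5,13)*13=65 best=120, l++
l=3 r=15: min(9,13)*12=108 best=120, l++
l=4 r=15: min(9,13)*11=99 best=120, l++
l=5 r=15: min(11,13)*10=110 best=120, l++
l=6 r=15: min(2,13)*9=18 best=120, l++
l=7 r=15: min(2,13)*8=16 best=120, l++
l=8 r=15: min(4,13)*7=28 best=120, l++
l=9 r=15: min(10,13)*6=60 best=120, l++
l=10 r=15: min(16,13)*5=65 best=120, r--
l=10 r=14: min(16,13)*4=52 best=120, r--
l=10 r=13: min(16,12)*3=36 best=120, r--
l=10 r=12: min(16,20)*2=32 best=120, l++
l=11 r=12: min(12,20)*1=12 best=120, l++

max area = 120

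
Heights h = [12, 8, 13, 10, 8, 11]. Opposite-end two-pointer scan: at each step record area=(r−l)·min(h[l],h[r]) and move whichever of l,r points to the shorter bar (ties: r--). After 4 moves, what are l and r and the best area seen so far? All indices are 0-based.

l=1, r=2, best area=55

l=0 r=5: min(12,11)*5=55 best=55 *, r--
l=0 r=4: min(12,8)*4=32 best=55, r--
l=0 r=3: min(12,10)*3=30 best=55, r--
l=0 r=2: min(12,13)*2=24 best=55, l++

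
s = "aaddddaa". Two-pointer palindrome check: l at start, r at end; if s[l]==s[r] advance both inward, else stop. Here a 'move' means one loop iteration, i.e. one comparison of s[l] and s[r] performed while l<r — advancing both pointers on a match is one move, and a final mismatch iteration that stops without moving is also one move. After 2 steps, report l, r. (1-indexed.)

l=3, r=6

l=1 r=8: 'a'=='a', l++,r--
l=2 r=7: 'a'=='a', l++,r--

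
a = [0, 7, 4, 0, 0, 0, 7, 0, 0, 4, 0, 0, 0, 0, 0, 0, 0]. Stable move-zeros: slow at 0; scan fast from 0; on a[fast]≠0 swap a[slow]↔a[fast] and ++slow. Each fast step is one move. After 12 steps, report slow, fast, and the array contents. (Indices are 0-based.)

slow=4, fast=12, a=[7, 4, 7, 4, 0, 0, 0, 0, 0, 0, 0, 0, 0, 0, 0, 0, 0]

(s=0,f=0) a[fast]=0 → fast++
(s=0,f=1) a[fast]=7≠0 swap→a[0]=7 → slow++,fast++
(s=1,f=2) a[fast]=4≠0 swap→a[1]=4 → slow++,fast++
(s=2,f=3) a[fast]=0 → fast++
(s=2,f=4) a[fast]=0 → fast++
(s=2,f=5) a[fast]=0 → fast++
(s=2,f=6) a[fast]=7≠0 swap→a[2]=7 → slow++,fast++
(s=3,f=7) a[fast]=0 → fast++
(s=3,f=8) a[fast]=0 → fast++
(s=3,f=9) a[fast]=4≠0 swap→a[3]=4 → slow++,fast++
(s=4,f=10) a[fast]=0 → fast++
(s=4,f=11) a[fast]=0 → fast++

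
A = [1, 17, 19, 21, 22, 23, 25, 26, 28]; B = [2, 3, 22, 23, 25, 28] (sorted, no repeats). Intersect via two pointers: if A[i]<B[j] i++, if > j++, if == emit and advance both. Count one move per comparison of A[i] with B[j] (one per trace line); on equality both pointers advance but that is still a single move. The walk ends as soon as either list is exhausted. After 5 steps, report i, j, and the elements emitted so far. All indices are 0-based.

i=0 j=0: 1<2, i++
i=1 j=0: 17>2, j++
i=1 j=1: 17>3, j++
i=1 j=2: 17<22, i++
i=2 j=2: 19<22, i++

i=3, j=2, emitted=[]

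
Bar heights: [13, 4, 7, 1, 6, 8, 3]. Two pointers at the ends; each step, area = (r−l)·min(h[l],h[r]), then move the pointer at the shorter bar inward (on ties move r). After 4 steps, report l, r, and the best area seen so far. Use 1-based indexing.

l=1, r=3, best area=40

[1,7] min(13,3)*6=18 best=18 * → r--
[1,6] min(13,8)*5=40 best=40 * → r--
[1,5] min(13,6)*4=24 best=40 → r--
[1,4] min(13,1)*3=3 best=40 → r--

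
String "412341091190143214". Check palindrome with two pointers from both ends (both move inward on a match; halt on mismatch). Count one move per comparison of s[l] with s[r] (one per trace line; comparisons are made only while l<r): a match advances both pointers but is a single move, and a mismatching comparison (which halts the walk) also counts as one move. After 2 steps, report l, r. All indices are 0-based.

l=2, r=15

l=0 r=17: '4'=='4', l++,r--
l=1 r=16: '1'=='1', l++,r--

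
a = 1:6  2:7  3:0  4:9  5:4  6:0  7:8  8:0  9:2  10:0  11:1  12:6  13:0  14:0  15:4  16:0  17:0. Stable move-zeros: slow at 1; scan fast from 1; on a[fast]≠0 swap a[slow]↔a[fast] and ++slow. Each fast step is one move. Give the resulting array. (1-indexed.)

[6, 7, 9, 4, 8, 2, 1, 6, 4, 0, 0, 0, 0, 0, 0, 0, 0]

(s=1,f=1) a[fast]=6≠0 swap→a[1]=6 → slow++,fast++
(s=2,f=2) a[fast]=7≠0 swap→a[2]=7 → slow++,fast++
(s=3,f=3) a[fast]=0 → fast++
(s=3,f=4) a[fast]=9≠0 swap→a[3]=9 → slow++,fast++
(s=4,f=5) a[fast]=4≠0 swap→a[4]=4 → slow++,fast++
(s=5,f=6) a[fast]=0 → fast++
(s=5,f=7) a[fast]=8≠0 swap→a[5]=8 → slow++,fast++
(s=6,f=8) a[fast]=0 → fast++
(s=6,f=9) a[fast]=2≠0 swap→a[6]=2 → slow++,fast++
(s=7,f=10) a[fast]=0 → fast++
(s=7,f=11) a[fast]=1≠0 swap→a[7]=1 → slow++,fast++
(s=8,f=12) a[fast]=6≠0 swap→a[8]=6 → slow++,fast++
(s=9,f=13) a[fast]=0 → fast++
(s=9,f=14) a[fast]=0 → fast++
(s=9,f=15) a[fast]=4≠0 swap→a[9]=4 → slow++,fast++
(s=10,f=16) a[fast]=0 → fast++
(s=10,f=17) a[fast]=0 → fast++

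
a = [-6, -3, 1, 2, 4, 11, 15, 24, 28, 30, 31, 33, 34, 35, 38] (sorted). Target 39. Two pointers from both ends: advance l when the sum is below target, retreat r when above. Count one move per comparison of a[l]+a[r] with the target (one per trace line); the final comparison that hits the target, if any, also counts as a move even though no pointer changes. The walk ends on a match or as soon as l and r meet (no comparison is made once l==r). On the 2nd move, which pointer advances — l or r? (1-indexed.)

[1,15] -6+38=32 <39 → l++
[2,15] -3+38=35 <39 → l++

l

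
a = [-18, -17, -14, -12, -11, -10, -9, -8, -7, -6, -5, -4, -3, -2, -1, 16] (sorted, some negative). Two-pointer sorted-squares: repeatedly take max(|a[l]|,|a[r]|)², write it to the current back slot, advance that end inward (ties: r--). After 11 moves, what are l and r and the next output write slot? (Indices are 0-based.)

[0,15] |-18|>|16| out[15]=324 → l++
[1,15] |-17|>|16| out[14]=289 → l++
[2,15] |-14|<=|16| out[13]=256 → r--
[2,14] |-14|>|-1| out[12]=196 → l++
[3,14] |-12|>|-1| out[11]=144 → l++
[4,14] |-11|>|-1| out[10]=121 → l++
[5,14] |-10|>|-1| out[9]=100 → l++
[6,14] |-9|>|-1| out[8]=81 → l++
[7,14] |-8|>|-1| out[7]=64 → l++
[8,14] |-7|>|-1| out[6]=49 → l++
[9,14] |-6|>|-1| out[5]=36 → l++

l=10, r=14, next write slot=4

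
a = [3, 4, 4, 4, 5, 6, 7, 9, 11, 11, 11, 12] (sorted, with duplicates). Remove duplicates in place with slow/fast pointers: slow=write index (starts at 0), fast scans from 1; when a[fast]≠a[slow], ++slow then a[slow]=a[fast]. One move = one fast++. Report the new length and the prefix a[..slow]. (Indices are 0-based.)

slow=0 fast=1: a[fast]=4≠a[slow]=3 write a[1]=4, slow++,fast++
slow=1 fast=2: a[fast]=4=a[slow] dup, fast++
slow=1 fast=3: a[fast]=4=a[slow] dup, fast++
slow=1 fast=4: a[fast]=5≠a[slow]=4 write a[2]=5, slow++,fast++
slow=2 fast=5: a[fast]=6≠a[slow]=5 write a[3]=6, slow++,fast++
slow=3 fast=6: a[fast]=7≠a[slow]=6 write a[4]=7, slow++,fast++
slow=4 fast=7: a[fast]=9≠a[slow]=7 write a[5]=9, slow++,fast++
slow=5 fast=8: a[fast]=11≠a[slow]=9 write a[6]=11, slow++,fast++
slow=6 fast=9: a[fast]=11=a[slow] dup, fast++
slow=6 fast=10: a[fast]=11=a[slow] dup, fast++
slow=6 fast=11: a[fast]=12≠a[slow]=11 write a[7]=12, slow++,fast++

length 8; prefix = [3, 4, 5, 6, 7, 9, 11, 12]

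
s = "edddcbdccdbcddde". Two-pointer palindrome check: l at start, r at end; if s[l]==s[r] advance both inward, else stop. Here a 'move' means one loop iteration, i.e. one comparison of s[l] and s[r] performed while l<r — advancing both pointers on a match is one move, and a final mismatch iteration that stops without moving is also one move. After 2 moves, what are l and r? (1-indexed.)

l=3, r=14

[1,16] 'e'=='e' → l++,r--
[2,15] 'd'=='d' → l++,r--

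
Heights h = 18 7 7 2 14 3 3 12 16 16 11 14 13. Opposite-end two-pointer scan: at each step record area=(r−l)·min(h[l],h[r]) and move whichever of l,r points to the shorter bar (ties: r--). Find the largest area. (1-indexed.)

[1,13] min(18,13)*12=156 best=156 * → r--
[1,12] min(18,14)*11=154 best=156 → r--
[1,11] min(18,11)*10=110 best=156 → r--
[1,10] min(18,16)*9=144 best=156 → r--
[1,9] min(18,16)*8=128 best=156 → r--
[1,8] min(18,12)*7=84 best=156 → r--
[1,7] min(18,3)*6=18 best=156 → r--
[1,6] min(18,3)*5=15 best=156 → r--
[1,5] min(18,14)*4=56 best=156 → r--
[1,4] min(18,2)*3=6 best=156 → r--
[1,3] min(18,7)*2=14 best=156 → r--
[1,2] min(18,7)*1=7 best=156 → r--

max area = 156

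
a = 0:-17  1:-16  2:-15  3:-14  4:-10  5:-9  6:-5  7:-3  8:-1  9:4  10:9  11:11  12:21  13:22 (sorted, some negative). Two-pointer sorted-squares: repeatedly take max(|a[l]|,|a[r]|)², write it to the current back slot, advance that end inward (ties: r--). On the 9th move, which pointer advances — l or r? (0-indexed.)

[0,13] |-17|<=|22| out[13]=484 → r--
[0,12] |-17|<=|21| out[12]=441 → r--
[0,11] |-17|>|11| out[11]=289 → l++
[1,11] |-16|>|11| out[10]=256 → l++
[2,11] |-15|>|11| out[9]=225 → l++
[3,11] |-14|>|11| out[8]=196 → l++
[4,11] |-10|<=|11| out[7]=121 → r--
[4,10] |-10|>|9| out[6]=100 → l++
[5,10] |-9|<=|9| out[5]=81 → r--

r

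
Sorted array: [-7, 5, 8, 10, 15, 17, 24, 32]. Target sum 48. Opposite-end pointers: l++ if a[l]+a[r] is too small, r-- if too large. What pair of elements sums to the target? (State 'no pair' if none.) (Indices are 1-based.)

l=1 r=8: -7+32=25 <48, l++
l=2 r=8: 5+32=37 <48, l++
l=3 r=8: 8+32=40 <48, l++
l=4 r=8: 10+32=42 <48, l++
l=5 r=8: 15+32=47 <48, l++
l=6 r=8: 17+32=49 >48, r--
l=6 r=7: 17+24=41 <48, l++

no pair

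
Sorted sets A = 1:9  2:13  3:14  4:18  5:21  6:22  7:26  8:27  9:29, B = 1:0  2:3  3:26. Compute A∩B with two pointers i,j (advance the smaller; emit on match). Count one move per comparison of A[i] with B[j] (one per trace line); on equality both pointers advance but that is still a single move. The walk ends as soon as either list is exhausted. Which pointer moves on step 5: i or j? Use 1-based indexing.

[i=1,j=1] 9>0 → j++
[i=1,j=2] 9>3 → j++
[i=1,j=3] 9<26 → i++
[i=2,j=3] 13<26 → i++
[i=3,j=3] 14<26 → i++

i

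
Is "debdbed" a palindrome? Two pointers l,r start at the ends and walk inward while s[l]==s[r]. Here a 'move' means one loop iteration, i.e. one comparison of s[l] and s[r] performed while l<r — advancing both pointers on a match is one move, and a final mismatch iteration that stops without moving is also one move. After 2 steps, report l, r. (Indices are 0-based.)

[0,6] 'd'=='d' → l++,r--
[1,5] 'e'=='e' → l++,r--

l=2, r=4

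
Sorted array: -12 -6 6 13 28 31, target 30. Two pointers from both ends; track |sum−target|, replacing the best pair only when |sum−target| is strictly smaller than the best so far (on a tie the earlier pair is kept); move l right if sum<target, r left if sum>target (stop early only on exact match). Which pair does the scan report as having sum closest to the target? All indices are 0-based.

l=0 r=5: -12+31=19 d=11 *, l++
l=1 r=5: -6+31=25 d=5 *, l++
l=2 r=5: 6+31=37 d=7, r--
l=2 r=4: 6+28=34 d=4 *, r--
l=2 r=3: 6+13=19 d=11, l++

pair (6, 28) with sum 34 (|Δ|=4)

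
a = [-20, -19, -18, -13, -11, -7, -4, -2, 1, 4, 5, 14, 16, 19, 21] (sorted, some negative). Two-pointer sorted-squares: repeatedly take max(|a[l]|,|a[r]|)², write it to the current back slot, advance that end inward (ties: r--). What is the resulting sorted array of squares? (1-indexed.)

[1, 4, 16, 16, 25, 49, 121, 169, 196, 256, 324, 361, 361, 400, 441]

[1,15] |-20|<=|21| out[15]=441 → r--
[1,14] |-20|>|19| out[14]=400 → l++
[2,14] |-19|<=|19| out[13]=361 → r--
[2,13] |-19|>|16| out[12]=361 → l++
[3,13] |-18|>|16| out[11]=324 → l++
[4,13] |-13|<=|16| out[10]=256 → r--
[4,12] |-13|<=|14| out[9]=196 → r--
[4,11] |-13|>|5| out[8]=169 → l++
[5,11] |-11|>|5| out[7]=121 → l++
[6,11] |-7|>|5| out[6]=49 → l++
[7,11] |-4|<=|5| out[5]=25 → r--
[7,10] |-4|<=|4| out[4]=16 → r--
[7,9] |-4|>|1| out[3]=16 → l++
[8,9] |-2|>|1| out[2]=4 → l++
[9,9] |1|<=|1| out[1]=1 → r--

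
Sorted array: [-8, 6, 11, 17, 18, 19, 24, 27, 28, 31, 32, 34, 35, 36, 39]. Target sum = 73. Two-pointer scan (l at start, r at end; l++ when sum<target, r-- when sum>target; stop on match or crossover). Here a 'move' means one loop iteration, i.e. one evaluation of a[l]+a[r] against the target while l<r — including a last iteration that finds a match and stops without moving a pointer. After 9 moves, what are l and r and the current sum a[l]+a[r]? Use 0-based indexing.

l=9, r=14, sum=70

[0,14] -8+39=31 <73 → l++
[1,14] 6+39=45 <73 → l++
[2,14] 11+39=50 <73 → l++
[3,14] 17+39=56 <73 → l++
[4,14] 18+39=57 <73 → l++
[5,14] 19+39=58 <73 → l++
[6,14] 24+39=63 <73 → l++
[7,14] 27+39=66 <73 → l++
[8,14] 28+39=67 <73 → l++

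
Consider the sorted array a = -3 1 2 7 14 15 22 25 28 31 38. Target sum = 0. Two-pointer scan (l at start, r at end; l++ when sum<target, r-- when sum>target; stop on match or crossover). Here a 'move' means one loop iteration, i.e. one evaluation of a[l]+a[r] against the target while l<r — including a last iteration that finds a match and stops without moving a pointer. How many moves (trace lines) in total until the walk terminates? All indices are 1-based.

l=1 r=11: -3+38=35 >0, r--
l=1 r=10: -3+31=28 >0, r--
l=1 r=9: -3+28=25 >0, r--
l=1 r=8: -3+25=22 >0, r--
l=1 r=7: -3+22=19 >0, r--
l=1 r=6: -3+15=12 >0, r--
l=1 r=5: -3+14=11 >0, r--
l=1 r=4: -3+7=4 >0, r--
l=1 r=3: -3+2=-1 <0, l++
l=2 r=3: 1+2=3 >0, r--

10 moves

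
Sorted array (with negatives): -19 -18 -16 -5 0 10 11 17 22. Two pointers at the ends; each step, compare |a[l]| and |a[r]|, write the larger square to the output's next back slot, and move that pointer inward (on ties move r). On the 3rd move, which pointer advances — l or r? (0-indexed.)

l

l=0 r=8: |-19|<=|22| out[8]=484, r--
l=0 r=7: |-19|>|17| out[7]=361, l++
l=1 r=7: |-18|>|17| out[6]=324, l++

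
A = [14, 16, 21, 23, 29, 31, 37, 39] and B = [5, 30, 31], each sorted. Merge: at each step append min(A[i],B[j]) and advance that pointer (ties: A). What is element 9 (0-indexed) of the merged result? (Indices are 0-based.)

merged[9] = 37

i=0 j=0: A[i]=14>B[j]=5 take 5, j++
i=0 j=1: A[i]=14<=B[j]=30 take 14, i++
i=1 j=1: A[i]=16<=B[j]=30 take 16, i++
i=2 j=1: A[i]=21<=B[j]=30 take 21, i++
i=3 j=1: A[i]=23<=B[j]=30 take 23, i++
i=4 j=1: A[i]=29<=B[j]=30 take 29, i++
i=5 j=1: A[i]=31>B[j]=30 take 30, j++
i=5 j=2: A[i]=31<=B[j]=31 take 31, i++
i=6 j=2: A[i]=37>B[j]=31 take 31, j++
i=6 j=3: B done, take A[i]=37, i++
i=7 j=3: B done, take A[i]=39, i++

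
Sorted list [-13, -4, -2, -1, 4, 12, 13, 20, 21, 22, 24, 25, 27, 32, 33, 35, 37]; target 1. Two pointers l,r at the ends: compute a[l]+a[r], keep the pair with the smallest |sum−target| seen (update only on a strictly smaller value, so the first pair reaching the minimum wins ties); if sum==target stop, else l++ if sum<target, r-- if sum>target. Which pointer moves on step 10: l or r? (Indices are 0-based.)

r

l=0 r=16: -13+37=24 d=23 *, r--
l=0 r=15: -13+35=22 d=21 *, r--
l=0 r=14: -13+33=20 d=19 *, r--
l=0 r=13: -13+32=19 d=18 *, r--
l=0 r=12: -13+27=14 d=13 *, r--
l=0 r=11: -13+25=12 d=11 *, r--
l=0 r=10: -13+24=11 d=10 *, r--
l=0 r=9: -13+22=9 d=8 *, r--
l=0 r=8: -13+21=8 d=7 *, r--
l=0 r=7: -13+20=7 d=6 *, r--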